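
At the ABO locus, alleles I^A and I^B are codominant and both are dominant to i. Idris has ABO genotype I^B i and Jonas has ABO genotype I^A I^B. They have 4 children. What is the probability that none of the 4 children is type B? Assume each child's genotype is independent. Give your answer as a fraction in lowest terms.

ABO cross I^B i × I^A I^B → 1/4 A, 1/2 B, 1/4 AB.
So P(type B) = 1/2 per child.
P(not type B) = 1/2 for one child; (1/2)^4 = 1/16.

1/16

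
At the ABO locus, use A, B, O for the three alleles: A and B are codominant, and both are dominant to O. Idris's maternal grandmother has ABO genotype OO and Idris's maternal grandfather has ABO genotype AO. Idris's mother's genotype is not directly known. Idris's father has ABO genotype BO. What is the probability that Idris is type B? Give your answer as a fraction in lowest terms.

Idris's mother's ABO genotype from OO × AO: 1/2 AO, 1/2 OO.
Crossing each possibility with the father BO and summing P(type B): 1/2·1/4 + 1/2·1/2 = 3/8.

3/8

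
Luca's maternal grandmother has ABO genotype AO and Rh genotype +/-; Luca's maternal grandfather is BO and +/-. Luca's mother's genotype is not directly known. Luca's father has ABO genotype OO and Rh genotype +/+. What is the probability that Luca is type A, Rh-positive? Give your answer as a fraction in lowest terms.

Luca's mother's ABO genotype from AO × BO: 1/4 AB, 1/4 AO, 1/4 BO, 1/4 OO.
Crossing each possibility with the father OO and summing P(type A): 1/4·1/2 + 1/4·1/2 + 1/4·0 + 1/4·0 = 1/4.
Similarly for Rh via the mother's Rh distribution: P(Rh+) = 1.
Independent loci: 1/4 × 1 = 1/4.

1/4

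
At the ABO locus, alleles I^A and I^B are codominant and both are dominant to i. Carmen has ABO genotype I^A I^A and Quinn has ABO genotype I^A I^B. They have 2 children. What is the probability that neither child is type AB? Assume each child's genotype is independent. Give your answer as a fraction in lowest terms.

ABO cross I^A I^A × I^A I^B → 1/2 A, 1/2 AB.
So P(type AB) = 1/2 per child.
P(not type AB) = 1/2 for one child; (1/2)^2 = 1/4.

1/4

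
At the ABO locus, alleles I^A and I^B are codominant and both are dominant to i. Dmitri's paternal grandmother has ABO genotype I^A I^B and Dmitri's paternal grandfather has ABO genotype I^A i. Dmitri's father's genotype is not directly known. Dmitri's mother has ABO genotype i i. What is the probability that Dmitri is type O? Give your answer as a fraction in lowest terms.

Dmitri's father's ABO genotype from I^A I^B × I^A i: 1/4 I^A I^A, 1/4 I^A I^B, 1/4 I^A i, 1/4 I^B i.
Crossing each possibility with the mother i i and summing P(type O): 1/4·0 + 1/4·0 + 1/4·1/2 + 1/4·1/2 = 1/4.

1/4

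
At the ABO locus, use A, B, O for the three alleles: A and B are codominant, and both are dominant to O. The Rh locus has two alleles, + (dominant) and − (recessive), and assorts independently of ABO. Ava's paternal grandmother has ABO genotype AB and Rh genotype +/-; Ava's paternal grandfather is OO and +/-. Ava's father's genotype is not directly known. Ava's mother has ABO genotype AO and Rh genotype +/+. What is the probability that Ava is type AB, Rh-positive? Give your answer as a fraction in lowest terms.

Ava's father's ABO genotype from AB × OO: 1/2 AO, 1/2 BO.
Crossing each possibility with the mother AO and summing P(type AB): 1/2·0 + 1/2·1/4 = 1/8.
Similarly for Rh via the father's Rh distribution: P(Rh+) = 1.
Independent loci: 1/8 × 1 = 1/8.

1/8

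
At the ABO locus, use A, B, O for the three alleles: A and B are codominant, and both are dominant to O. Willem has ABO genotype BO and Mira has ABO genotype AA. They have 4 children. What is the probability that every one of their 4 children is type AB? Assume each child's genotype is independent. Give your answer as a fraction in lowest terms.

1/16

ABO cross BO × AA → 1/2 A, 1/2 AB.
So P(type AB) = 1/2 per child.
All 4 independent: (1/2)^4 = 1/16.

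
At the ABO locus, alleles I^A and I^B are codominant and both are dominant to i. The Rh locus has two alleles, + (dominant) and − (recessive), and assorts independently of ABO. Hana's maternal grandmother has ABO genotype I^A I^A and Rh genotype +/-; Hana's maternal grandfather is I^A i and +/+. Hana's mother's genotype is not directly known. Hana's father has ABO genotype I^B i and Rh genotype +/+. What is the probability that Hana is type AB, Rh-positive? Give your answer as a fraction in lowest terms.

Hana's mother's ABO genotype from I^A I^A × I^A i: 1/2 I^A I^A, 1/2 I^A i.
Crossing each possibility with the father I^B i and summing P(type AB): 1/2·1/2 + 1/2·1/4 = 3/8.
Similarly for Rh via the mother's Rh distribution: P(Rh+) = 1.
Independent loci: 3/8 × 1 = 3/8.

3/8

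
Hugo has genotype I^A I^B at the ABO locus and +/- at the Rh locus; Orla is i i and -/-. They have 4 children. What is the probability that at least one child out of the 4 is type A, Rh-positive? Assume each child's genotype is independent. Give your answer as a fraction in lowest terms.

175/256

ABO cross I^A I^B × i i → 1/2 A, 1/2 B.
Rh cross +/- × -/- → 1/2 Rh+, 1/2 Rh-; so P(type A, Rh-positive) = 1/2 × 1/2 = 1/4 per child.
P(none) = (3/4)^4 = 81/256; P(at least one) = 1 − 81/256 = 175/256.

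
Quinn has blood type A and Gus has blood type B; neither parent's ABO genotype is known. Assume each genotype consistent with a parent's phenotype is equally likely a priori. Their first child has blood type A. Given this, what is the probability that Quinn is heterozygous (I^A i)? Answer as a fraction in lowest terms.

Possible genotypes: Quinn ∈ {I^A I^A, I^A i}; Gus ∈ {I^B I^B, I^B i}.
Weight each parental genotype pair by prior × P(type-A child):
  I^A I^A × I^B i: posterior weight 2/3.
  I^A i × I^B i: posterior weight 1/3.
Sum the posterior weight over pairs where Quinn is I^A i: 1/3.

1/3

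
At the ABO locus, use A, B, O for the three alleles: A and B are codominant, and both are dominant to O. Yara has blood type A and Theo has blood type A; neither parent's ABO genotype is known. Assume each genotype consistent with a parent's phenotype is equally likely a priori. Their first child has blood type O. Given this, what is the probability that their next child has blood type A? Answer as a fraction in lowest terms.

Possible genotypes: Yara ∈ {AA, AO}; Theo ∈ {AA, AO}.
Weight each parental genotype pair by prior × P(type-O child):
  AO × AO: posterior weight 1; P(next child type A) = 3/4.
Weighted sum = 3/4.

3/4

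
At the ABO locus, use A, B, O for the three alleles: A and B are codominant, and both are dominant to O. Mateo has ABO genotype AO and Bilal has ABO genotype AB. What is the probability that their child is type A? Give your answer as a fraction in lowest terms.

1/2

ABO cross AO × AB → offspring phenotypes: 1/2 A, 1/4 B, 1/4 AB.
So P(type A) = 1/2.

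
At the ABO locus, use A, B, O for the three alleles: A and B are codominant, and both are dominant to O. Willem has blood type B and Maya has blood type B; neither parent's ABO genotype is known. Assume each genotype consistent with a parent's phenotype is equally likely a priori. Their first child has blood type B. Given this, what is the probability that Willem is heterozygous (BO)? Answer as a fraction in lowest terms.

Possible genotypes: Willem ∈ {BB, BO}; Maya ∈ {BB, BO}.
Weight each parental genotype pair by prior × P(type-B child):
  BB × BB: posterior weight 4/15.
  BB × BO: posterior weight 4/15.
  BO × BB: posterior weight 4/15.
  BO × BO: posterior weight 1/5.
Sum the posterior weight over pairs where Willem is BO: 7/15.

7/15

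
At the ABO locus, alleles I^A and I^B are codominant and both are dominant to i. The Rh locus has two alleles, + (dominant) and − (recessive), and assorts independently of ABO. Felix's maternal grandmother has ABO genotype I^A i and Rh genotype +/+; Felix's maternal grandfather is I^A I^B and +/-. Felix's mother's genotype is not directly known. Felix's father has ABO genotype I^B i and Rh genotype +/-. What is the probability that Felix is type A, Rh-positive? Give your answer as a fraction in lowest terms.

7/32

Felix's mother's ABO genotype from I^A i × I^A I^B: 1/4 I^A I^A, 1/4 I^A I^B, 1/4 I^A i, 1/4 I^B i.
Crossing each possibility with the father I^B i and summing P(type A): 1/4·1/2 + 1/4·1/4 + 1/4·1/4 + 1/4·0 = 1/4.
Similarly for Rh via the mother's Rh distribution: P(Rh+) = 7/8.
Independent loci: 1/4 × 7/8 = 7/32.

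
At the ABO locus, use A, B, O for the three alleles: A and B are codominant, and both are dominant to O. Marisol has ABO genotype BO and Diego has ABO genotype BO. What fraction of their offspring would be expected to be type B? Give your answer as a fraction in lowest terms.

ABO cross BO × BO → offspring phenotypes: 1/4 O, 3/4 B.
So P(type B) = 3/4.

3/4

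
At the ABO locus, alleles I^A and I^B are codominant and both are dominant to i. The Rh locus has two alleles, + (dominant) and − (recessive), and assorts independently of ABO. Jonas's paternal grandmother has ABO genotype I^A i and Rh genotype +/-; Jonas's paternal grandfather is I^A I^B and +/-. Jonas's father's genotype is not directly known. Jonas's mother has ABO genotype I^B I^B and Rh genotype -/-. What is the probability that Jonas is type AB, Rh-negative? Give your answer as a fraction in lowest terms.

Jonas's father's ABO genotype from I^A i × I^A I^B: 1/4 I^A I^A, 1/4 I^A I^B, 1/4 I^A i, 1/4 I^B i.
Crossing each possibility with the mother I^B I^B and summing P(type AB): 1/4·1 + 1/4·1/2 + 1/4·1/2 + 1/4·0 = 1/2.
Similarly for Rh via the father's Rh distribution: P(Rh-) = 1/2.
Independent loci: 1/2 × 1/2 = 1/4.

1/4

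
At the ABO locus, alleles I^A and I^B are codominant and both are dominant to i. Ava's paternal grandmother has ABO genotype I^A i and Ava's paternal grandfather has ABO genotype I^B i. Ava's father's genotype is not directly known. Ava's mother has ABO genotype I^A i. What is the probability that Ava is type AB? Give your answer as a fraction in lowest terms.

1/8

Ava's father's ABO genotype from I^A i × I^B i: 1/4 I^A I^B, 1/4 I^A i, 1/4 I^B i, 1/4 i i.
Crossing each possibility with the mother I^A i and summing P(type AB): 1/4·1/4 + 1/4·0 + 1/4·1/4 + 1/4·0 = 1/8.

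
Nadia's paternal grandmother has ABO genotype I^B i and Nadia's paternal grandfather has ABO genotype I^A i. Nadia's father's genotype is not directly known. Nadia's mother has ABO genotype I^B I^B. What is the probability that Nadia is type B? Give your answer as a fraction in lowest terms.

3/4

Nadia's father's ABO genotype from I^B i × I^A i: 1/4 I^A I^B, 1/4 I^A i, 1/4 I^B i, 1/4 i i.
Crossing each possibility with the mother I^B I^B and summing P(type B): 1/4·1/2 + 1/4·1/2 + 1/4·1 + 1/4·1 = 3/4.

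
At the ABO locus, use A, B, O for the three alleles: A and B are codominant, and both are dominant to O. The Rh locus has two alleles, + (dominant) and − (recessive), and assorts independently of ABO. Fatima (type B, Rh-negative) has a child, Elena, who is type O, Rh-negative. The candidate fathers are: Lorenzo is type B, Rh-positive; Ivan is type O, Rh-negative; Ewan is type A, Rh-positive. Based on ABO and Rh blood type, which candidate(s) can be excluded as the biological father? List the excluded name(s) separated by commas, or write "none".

none

A candidate is excluded only if no genotype consistent with his phenotype could produce a type O, Rh-negative child with a type B, Rh-negative mother.
Every candidate has at least one consistent genotype combination, so none can be excluded.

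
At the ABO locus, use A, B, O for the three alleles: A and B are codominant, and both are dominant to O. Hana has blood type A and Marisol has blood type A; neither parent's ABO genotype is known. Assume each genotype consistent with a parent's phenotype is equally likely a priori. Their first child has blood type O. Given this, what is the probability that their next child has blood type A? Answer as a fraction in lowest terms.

Possible genotypes: Hana ∈ {AA, AO}; Marisol ∈ {AA, AO}.
Weight each parental genotype pair by prior × P(type-O child):
  AO × AO: posterior weight 1; P(next child type A) = 3/4.
Weighted sum = 3/4.

3/4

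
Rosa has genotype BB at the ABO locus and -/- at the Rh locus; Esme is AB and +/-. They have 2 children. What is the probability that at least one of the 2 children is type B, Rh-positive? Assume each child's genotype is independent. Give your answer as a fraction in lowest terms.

7/16

ABO cross BB × AB → 1/2 B, 1/2 AB.
Rh cross -/- × +/- → 1/2 Rh+, 1/2 Rh-; so P(type B, Rh-positive) = 1/2 × 1/2 = 1/4 per child.
P(none) = (3/4)^2 = 9/16; P(at least one) = 1 − 9/16 = 7/16.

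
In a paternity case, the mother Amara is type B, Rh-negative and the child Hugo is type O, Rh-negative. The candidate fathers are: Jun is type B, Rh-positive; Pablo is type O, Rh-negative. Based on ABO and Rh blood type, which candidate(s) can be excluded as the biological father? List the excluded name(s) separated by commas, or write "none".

none

A candidate is excluded only if no genotype consistent with his phenotype could produce a type O, Rh-negative child with a type B, Rh-negative mother.
Every candidate has at least one consistent genotype combination, so none can be excluded.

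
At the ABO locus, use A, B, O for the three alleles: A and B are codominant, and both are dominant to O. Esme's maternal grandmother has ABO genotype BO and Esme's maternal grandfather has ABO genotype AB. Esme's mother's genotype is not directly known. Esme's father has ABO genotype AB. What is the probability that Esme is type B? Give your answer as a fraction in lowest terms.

Esme's mother's ABO genotype from BO × AB: 1/4 AB, 1/4 AO, 1/4 BB, 1/4 BO.
Crossing each possibility with the father AB and summing P(type B): 1/4·1/4 + 1/4·1/4 + 1/4·1/2 + 1/4·1/2 = 3/8.

3/8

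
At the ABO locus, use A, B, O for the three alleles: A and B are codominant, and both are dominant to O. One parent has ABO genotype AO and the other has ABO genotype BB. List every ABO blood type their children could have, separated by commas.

B, AB

Gametes from AO × BB give offspring ABO genotypes AB, BO, i.e. phenotypes B, AB.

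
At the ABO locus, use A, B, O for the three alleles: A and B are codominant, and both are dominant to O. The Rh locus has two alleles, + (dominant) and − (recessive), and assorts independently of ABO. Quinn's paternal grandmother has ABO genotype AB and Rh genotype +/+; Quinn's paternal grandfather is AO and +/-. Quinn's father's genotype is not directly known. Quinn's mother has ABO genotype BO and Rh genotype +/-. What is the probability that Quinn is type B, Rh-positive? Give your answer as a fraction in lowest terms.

Quinn's father's ABO genotype from AB × AO: 1/4 AA, 1/4 AB, 1/4 AO, 1/4 BO.
Crossing each possibility with the mother BO and summing P(type B): 1/4·0 + 1/4·1/2 + 1/4·1/4 + 1/4·3/4 = 3/8.
Similarly for Rh via the father's Rh distribution: P(Rh+) = 7/8.
Independent loci: 3/8 × 7/8 = 21/64.

21/64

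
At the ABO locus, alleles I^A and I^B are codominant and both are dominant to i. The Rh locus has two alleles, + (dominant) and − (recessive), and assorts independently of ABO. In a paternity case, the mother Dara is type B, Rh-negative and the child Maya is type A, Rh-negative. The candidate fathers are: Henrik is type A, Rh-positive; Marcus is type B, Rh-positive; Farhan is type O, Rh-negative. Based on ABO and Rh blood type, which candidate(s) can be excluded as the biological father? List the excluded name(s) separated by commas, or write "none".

A candidate is excluded only if no genotype consistent with his phenotype could produce a type A, Rh-negative child with a type B, Rh-negative mother.
Marcus (type B, Rh+): no genotype consistent with that phenotype can produce a type-A Rh- child with a type-B mother.
Farhan (type O, Rh-): no genotype consistent with that phenotype can produce a type-A Rh- child with a type-B mother.

Marcus, Farhan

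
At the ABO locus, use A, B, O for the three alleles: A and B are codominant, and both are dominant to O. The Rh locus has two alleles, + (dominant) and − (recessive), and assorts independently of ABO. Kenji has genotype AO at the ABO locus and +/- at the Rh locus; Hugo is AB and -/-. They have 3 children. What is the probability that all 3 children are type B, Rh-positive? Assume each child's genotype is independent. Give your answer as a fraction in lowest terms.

ABO cross AO × AB → 1/2 A, 1/4 B, 1/4 AB.
Rh cross +/- × -/- → 1/2 Rh+, 1/2 Rh-; so P(type B, Rh-positive) = 1/4 × 1/2 = 1/8 per child.
All 3 independent: (1/8)^3 = 1/512.

1/512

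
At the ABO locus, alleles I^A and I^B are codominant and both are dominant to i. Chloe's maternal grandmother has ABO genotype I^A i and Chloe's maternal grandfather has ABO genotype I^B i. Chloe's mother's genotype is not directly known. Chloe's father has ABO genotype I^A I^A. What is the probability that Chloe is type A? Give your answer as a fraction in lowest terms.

3/4

Chloe's mother's ABO genotype from I^A i × I^B i: 1/4 I^A I^B, 1/4 I^A i, 1/4 I^B i, 1/4 i i.
Crossing each possibility with the father I^A I^A and summing P(type A): 1/4·1/2 + 1/4·1 + 1/4·1/2 + 1/4·1 = 3/4.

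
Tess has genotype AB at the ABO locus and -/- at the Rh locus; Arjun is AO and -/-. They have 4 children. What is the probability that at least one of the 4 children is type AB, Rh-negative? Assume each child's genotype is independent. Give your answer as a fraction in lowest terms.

175/256

ABO cross AB × AO → 1/2 A, 1/4 B, 1/4 AB.
Rh cross -/- × -/- → 1 Rh-; so P(type AB, Rh-negative) = 1/4 × 1 = 1/4 per child.
P(none) = (3/4)^4 = 81/256; P(at least one) = 1 − 81/256 = 175/256.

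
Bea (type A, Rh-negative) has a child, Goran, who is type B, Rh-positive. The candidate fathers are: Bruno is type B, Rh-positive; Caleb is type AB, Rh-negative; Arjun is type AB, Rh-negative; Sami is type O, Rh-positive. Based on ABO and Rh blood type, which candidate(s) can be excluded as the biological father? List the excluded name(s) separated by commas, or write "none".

Caleb, Arjun, Sami

A candidate is excluded only if no genotype consistent with his phenotype could produce a type B, Rh-positive child with a type A, Rh-negative mother.
Caleb (type AB, Rh-): no genotype consistent with that phenotype can produce a type-B Rh+ child with a type-A mother.
Arjun (type AB, Rh-): no genotype consistent with that phenotype can produce a type-B Rh+ child with a type-A mother.
Sami (type O, Rh+): no genotype consistent with that phenotype can produce a type-B Rh+ child with a type-A mother.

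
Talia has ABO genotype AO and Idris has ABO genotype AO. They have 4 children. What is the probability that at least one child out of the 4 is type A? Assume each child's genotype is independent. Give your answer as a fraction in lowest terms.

255/256

ABO cross AO × AO → 1/4 O, 3/4 A.
So P(type A) = 3/4 per child.
P(none) = (1/4)^4 = 1/256; P(at least one) = 1 − 1/256 = 255/256.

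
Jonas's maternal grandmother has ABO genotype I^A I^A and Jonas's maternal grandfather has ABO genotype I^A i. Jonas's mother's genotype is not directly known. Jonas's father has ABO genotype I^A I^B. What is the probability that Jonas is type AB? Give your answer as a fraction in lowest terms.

Jonas's mother's ABO genotype from I^A I^A × I^A i: 1/2 I^A I^A, 1/2 I^A i.
Crossing each possibility with the father I^A I^B and summing P(type AB): 1/2·1/2 + 1/2·1/4 = 3/8.

3/8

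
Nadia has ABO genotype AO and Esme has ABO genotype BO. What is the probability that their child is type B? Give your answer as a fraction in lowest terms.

ABO cross AO × BO → offspring phenotypes: 1/4 O, 1/4 A, 1/4 B, 1/4 AB.
So P(type B) = 1/4.

1/4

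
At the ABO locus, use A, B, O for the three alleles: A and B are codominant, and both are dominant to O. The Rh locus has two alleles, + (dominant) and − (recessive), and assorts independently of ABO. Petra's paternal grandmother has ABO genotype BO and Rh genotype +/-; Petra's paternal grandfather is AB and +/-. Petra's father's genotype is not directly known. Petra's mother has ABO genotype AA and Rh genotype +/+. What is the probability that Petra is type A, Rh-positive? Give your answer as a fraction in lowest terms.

Petra's father's ABO genotype from BO × AB: 1/4 AB, 1/4 AO, 1/4 BB, 1/4 BO.
Crossing each possibility with the mother AA and summing P(type A): 1/4·1/2 + 1/4·1 + 1/4·0 + 1/4·1/2 = 1/2.
Similarly for Rh via the father's Rh distribution: P(Rh+) = 1.
Independent loci: 1/2 × 1 = 1/2.

1/2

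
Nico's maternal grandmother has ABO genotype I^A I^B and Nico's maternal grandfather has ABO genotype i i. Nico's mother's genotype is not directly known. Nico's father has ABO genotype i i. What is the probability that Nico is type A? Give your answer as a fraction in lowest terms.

1/4

Nico's mother's ABO genotype from I^A I^B × i i: 1/2 I^A i, 1/2 I^B i.
Crossing each possibility with the father i i and summing P(type A): 1/2·1/2 + 1/2·0 = 1/4.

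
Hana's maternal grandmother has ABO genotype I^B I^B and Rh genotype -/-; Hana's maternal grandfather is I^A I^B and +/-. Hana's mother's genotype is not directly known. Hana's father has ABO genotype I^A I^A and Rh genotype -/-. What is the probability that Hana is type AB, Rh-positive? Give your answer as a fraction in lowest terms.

Hana's mother's ABO genotype from I^B I^B × I^A I^B: 1/2 I^A I^B, 1/2 I^B I^B.
Crossing each possibility with the father I^A I^A and summing P(type AB): 1/2·1/2 + 1/2·1 = 3/4.
Similarly for Rh via the mother's Rh distribution: P(Rh+) = 1/4.
Independent loci: 3/4 × 1/4 = 3/16.

3/16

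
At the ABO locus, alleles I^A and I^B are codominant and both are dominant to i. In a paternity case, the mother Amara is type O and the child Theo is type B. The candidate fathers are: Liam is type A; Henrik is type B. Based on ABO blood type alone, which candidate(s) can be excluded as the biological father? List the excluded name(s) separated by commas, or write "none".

Liam

A candidate is excluded only if no genotype consistent with his phenotype could produce a type B child with a type O mother.
Liam (type A): no genotype consistent with that phenotype can produce a type-B child with a type-O mother.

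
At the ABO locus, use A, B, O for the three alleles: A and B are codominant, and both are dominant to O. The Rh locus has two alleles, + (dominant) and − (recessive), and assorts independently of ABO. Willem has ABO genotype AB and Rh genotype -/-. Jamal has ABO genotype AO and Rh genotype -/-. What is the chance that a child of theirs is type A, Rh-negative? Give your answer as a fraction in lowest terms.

ABO cross AB × AO → offspring phenotypes: 1/2 A, 1/4 B, 1/4 AB.
Rh cross -/- × -/- → 1 Rh-.
Independent loci: P(type A, Rh-negative) = 1/2 × 1 = 1/2.

1/2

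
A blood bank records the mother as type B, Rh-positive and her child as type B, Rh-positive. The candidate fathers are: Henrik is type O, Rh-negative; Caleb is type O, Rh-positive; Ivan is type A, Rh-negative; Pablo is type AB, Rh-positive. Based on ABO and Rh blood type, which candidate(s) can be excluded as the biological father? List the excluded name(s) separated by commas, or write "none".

A candidate is excluded only if no genotype consistent with his phenotype could produce a type B, Rh-positive child with a type B, Rh-positive mother.
Every candidate has at least one consistent genotype combination, so none can be excluded.

none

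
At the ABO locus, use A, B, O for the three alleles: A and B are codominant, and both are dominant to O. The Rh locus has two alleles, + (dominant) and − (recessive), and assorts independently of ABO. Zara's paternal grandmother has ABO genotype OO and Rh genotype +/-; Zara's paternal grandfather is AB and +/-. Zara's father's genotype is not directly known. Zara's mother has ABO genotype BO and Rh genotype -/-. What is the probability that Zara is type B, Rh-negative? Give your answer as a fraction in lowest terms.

1/4

Zara's father's ABO genotype from OO × AB: 1/2 AO, 1/2 BO.
Crossing each possibility with the mother BO and summing P(type B): 1/2·1/4 + 1/2·3/4 = 1/2.
Similarly for Rh via the father's Rh distribution: P(Rh-) = 1/2.
Independent loci: 1/2 × 1/2 = 1/4.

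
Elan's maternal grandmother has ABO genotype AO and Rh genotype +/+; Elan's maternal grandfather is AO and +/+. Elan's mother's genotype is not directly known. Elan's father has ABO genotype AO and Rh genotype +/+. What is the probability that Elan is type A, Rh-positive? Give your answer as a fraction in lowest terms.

Elan's mother's ABO genotype from AO × AO: 1/4 AA, 1/2 AO, 1/4 OO.
Crossing each possibility with the father AO and summing P(type A): 1/4·1 + 1/2·3/4 + 1/4·1/2 = 3/4.
Similarly for Rh via the mother's Rh distribution: P(Rh+) = 1.
Independent loci: 3/4 × 1 = 3/4.

3/4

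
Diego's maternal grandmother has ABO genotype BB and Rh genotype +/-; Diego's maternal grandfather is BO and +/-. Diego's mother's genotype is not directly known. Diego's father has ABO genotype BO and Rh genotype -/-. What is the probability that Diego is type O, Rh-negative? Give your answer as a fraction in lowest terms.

Diego's mother's ABO genotype from BB × BO: 1/2 BB, 1/2 BO.
Crossing each possibility with the father BO and summing P(type O): 1/2·0 + 1/2·1/4 = 1/8.
Similarly for Rh via the mother's Rh distribution: P(Rh-) = 1/2.
Independent loci: 1/8 × 1/2 = 1/16.

1/16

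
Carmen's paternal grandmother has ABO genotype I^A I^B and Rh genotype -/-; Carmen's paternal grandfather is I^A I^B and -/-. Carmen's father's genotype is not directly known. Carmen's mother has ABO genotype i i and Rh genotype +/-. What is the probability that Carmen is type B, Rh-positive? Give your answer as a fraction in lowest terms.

1/4

Carmen's father's ABO genotype from I^A I^B × I^A I^B: 1/4 I^A I^A, 1/2 I^A I^B, 1/4 I^B I^B.
Crossing each possibility with the mother i i and summing P(type B): 1/4·0 + 1/2·1/2 + 1/4·1 = 1/2.
Similarly for Rh via the father's Rh distribution: P(Rh+) = 1/2.
Independent loci: 1/2 × 1/2 = 1/4.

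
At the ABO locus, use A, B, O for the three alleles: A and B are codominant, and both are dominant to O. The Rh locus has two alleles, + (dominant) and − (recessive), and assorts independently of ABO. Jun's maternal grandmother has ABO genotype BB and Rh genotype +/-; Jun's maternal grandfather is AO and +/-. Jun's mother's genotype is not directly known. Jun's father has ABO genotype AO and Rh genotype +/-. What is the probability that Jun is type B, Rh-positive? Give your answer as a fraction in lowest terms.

3/16

Jun's mother's ABO genotype from BB × AO: 1/2 AB, 1/2 BO.
Crossing each possibility with the father AO and summing P(type B): 1/2·1/4 + 1/2·1/4 = 1/4.
Similarly for Rh via the mother's Rh distribution: P(Rh+) = 3/4.
Independent loci: 1/4 × 3/4 = 3/16.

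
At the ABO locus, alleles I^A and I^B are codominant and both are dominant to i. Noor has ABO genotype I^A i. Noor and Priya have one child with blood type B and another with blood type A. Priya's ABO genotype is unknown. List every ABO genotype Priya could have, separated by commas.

For each candidate genotype of Priya, check whether crossing it with I^A i can produce every observed child phenotype.
  I^A I^A → possible child types {A} ✗
  I^A I^B → possible child types {A, B, AB} ✓
  I^A i → possible child types {O, A} ✗
  I^B I^B → possible child types {B, AB} ✗
  I^B i → possible child types {O, A, B, AB} ✓
  i i → possible child types {O, A} ✗

I^A I^B, I^B i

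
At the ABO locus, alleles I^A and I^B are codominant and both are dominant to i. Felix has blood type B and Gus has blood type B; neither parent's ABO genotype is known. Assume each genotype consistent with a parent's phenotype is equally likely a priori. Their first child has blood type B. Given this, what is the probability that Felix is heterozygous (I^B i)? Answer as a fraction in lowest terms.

Possible genotypes: Felix ∈ {I^B I^B, I^B i}; Gus ∈ {I^B I^B, I^B i}.
Weight each parental genotype pair by prior × P(type-B child):
  I^B I^B × I^B I^B: posterior weight 4/15.
  I^B I^B × I^B i: posterior weight 4/15.
  I^B i × I^B I^B: posterior weight 4/15.
  I^B i × I^B i: posterior weight 1/5.
Sum the posterior weight over pairs where Felix is I^B i: 7/15.

7/15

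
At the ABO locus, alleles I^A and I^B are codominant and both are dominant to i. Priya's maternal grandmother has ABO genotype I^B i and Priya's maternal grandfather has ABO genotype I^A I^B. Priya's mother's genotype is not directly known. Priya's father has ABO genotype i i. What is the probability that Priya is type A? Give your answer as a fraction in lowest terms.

Priya's mother's ABO genotype from I^B i × I^A I^B: 1/4 I^A I^B, 1/4 I^A i, 1/4 I^B I^B, 1/4 I^B i.
Crossing each possibility with the father i i and summing P(type A): 1/4·1/2 + 1/4·1/2 + 1/4·0 + 1/4·0 = 1/4.

1/4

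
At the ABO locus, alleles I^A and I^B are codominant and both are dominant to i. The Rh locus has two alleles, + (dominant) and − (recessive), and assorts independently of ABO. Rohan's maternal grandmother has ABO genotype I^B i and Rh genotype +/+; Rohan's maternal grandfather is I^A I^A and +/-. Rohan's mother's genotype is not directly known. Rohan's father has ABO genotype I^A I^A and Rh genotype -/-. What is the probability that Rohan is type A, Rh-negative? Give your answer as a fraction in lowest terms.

Rohan's mother's ABO genotype from I^B i × I^A I^A: 1/2 I^A I^B, 1/2 I^A i.
Crossing each possibility with the father I^A I^A and summing P(type A): 1/2·1/2 + 1/2·1 = 3/4.
Similarly for Rh via the mother's Rh distribution: P(Rh-) = 1/4.
Independent loci: 3/4 × 1/4 = 3/16.

3/16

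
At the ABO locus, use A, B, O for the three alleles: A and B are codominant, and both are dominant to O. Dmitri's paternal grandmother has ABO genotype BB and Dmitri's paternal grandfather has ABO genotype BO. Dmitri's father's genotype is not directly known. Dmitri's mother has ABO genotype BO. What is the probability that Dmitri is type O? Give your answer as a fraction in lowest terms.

1/8

Dmitri's father's ABO genotype from BB × BO: 1/2 BB, 1/2 BO.
Crossing each possibility with the mother BO and summing P(type O): 1/2·0 + 1/2·1/4 = 1/8.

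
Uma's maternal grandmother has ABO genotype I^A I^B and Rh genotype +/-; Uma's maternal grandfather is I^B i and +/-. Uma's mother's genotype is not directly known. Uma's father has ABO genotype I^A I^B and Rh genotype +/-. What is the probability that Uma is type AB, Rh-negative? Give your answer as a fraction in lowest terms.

Uma's mother's ABO genotype from I^A I^B × I^B i: 1/4 I^A I^B, 1/4 I^A i, 1/4 I^B I^B, 1/4 I^B i.
Crossing each possibility with the father I^A I^B and summing P(type AB): 1/4·1/2 + 1/4·1/4 + 1/4·1/2 + 1/4·1/4 = 3/8.
Similarly for Rh via the mother's Rh distribution: P(Rh-) = 1/4.
Independent loci: 3/8 × 1/4 = 3/32.

3/32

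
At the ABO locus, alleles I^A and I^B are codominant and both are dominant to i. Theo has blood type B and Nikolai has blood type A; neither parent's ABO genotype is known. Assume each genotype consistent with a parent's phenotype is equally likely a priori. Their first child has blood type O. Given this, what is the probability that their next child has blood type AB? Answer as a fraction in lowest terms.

Possible genotypes: Theo ∈ {I^B I^B, I^B i}; Nikolai ∈ {I^A I^A, I^A i}.
Weight each parental genotype pair by prior × P(type-O child):
  I^B i × I^A i: posterior weight 1; P(next child type AB) = 1/4.
Weighted sum = 1/4.

1/4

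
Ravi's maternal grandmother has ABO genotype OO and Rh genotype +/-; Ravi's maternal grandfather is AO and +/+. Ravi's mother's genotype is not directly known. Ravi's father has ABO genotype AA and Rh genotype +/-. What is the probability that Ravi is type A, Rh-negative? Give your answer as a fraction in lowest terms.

1/8

Ravi's mother's ABO genotype from OO × AO: 1/2 AO, 1/2 OO.
Crossing each possibility with the father AA and summing P(type A): 1/2·1 + 1/2·1 = 1.
Similarly for Rh via the mother's Rh distribution: P(Rh-) = 1/8.
Independent loci: 1 × 1/8 = 1/8.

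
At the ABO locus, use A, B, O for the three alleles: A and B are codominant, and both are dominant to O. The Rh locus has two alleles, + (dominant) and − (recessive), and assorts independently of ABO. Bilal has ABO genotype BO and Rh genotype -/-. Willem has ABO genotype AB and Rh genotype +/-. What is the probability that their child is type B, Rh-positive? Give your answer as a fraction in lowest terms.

1/4

ABO cross BO × AB → offspring phenotypes: 1/4 A, 1/2 B, 1/4 AB.
Rh cross -/- × +/- → 1/2 Rh+, 1/2 Rh-.
Independent loci: P(type B, Rh-positive) = 1/2 × 1/2 = 1/4.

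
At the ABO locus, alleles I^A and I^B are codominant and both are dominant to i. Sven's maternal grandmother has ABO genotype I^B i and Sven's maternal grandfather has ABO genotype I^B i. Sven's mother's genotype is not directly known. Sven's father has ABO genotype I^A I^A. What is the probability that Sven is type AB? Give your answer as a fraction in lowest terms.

Sven's mother's ABO genotype from I^B i × I^B i: 1/4 I^B I^B, 1/2 I^B i, 1/4 i i.
Crossing each possibility with the father I^A I^A and summing P(type AB): 1/4·1 + 1/2·1/2 + 1/4·0 = 1/2.

1/2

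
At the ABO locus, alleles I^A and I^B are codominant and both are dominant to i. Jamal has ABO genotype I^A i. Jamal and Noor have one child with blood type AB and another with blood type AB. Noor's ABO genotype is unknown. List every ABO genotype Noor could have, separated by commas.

For each candidate genotype of Noor, check whether crossing it with I^A i can produce every observed child phenotype.
  I^A I^A → possible child types {A} ✗
  I^A I^B → possible child types {A, B, AB} ✓
  I^A i → possible child types {O, A} ✗
  I^B I^B → possible child types {B, AB} ✓
  I^B i → possible child types {O, A, B, AB} ✓
  i i → possible child types {O, A} ✗

I^A I^B, I^B I^B, I^B i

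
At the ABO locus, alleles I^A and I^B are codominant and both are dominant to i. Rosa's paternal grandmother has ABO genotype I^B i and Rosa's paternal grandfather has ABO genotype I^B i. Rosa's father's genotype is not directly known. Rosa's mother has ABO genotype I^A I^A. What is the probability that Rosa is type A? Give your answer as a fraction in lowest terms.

Rosa's father's ABO genotype from I^B i × I^B i: 1/4 I^B I^B, 1/2 I^B i, 1/4 i i.
Crossing each possibility with the mother I^A I^A and summing P(type A): 1/4·0 + 1/2·1/2 + 1/4·1 = 1/2.

1/2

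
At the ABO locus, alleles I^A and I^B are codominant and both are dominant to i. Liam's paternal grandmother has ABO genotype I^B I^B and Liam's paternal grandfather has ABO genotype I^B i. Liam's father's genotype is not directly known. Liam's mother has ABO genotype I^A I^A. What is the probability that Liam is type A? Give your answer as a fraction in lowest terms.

Liam's father's ABO genotype from I^B I^B × I^B i: 1/2 I^B I^B, 1/2 I^B i.
Crossing each possibility with the mother I^A I^A and summing P(type A): 1/2·0 + 1/2·1/2 = 1/4.

1/4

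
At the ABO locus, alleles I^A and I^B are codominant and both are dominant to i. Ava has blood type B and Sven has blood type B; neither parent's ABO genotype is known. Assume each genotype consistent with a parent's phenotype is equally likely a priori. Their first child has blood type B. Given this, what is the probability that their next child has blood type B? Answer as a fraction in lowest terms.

Possible genotypes: Ava ∈ {I^B I^B, I^B i}; Sven ∈ {I^B I^B, I^B i}.
Weight each parental genotype pair by prior × P(type-B child):
  I^B I^B × I^B I^B: posterior weight 4/15; P(next child type B) = 1.
  I^B I^B × I^B i: posterior weight 4/15; P(next child type B) = 1.
  I^B i × I^B I^B: posterior weight 4/15; P(next child type B) = 1.
  I^B i × I^B i: posterior weight 1/5; P(next child type B) = 3/4.
Weighted sum = 19/20.

19/20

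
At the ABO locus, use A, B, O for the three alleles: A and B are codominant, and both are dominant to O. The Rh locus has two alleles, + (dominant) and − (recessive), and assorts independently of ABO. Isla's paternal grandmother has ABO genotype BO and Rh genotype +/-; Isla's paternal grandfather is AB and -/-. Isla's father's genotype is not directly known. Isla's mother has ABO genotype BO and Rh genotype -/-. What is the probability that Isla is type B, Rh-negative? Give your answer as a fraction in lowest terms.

Isla's father's ABO genotype from BO × AB: 1/4 AB, 1/4 AO, 1/4 BB, 1/4 BO.
Crossing each possibility with the mother BO and summing P(type B): 1/4·1/2 + 1/4·1/4 + 1/4·1 + 1/4·3/4 = 5/8.
Similarly for Rh via the father's Rh distribution: P(Rh-) = 3/4.
Independent loci: 5/8 × 3/4 = 15/32.

15/32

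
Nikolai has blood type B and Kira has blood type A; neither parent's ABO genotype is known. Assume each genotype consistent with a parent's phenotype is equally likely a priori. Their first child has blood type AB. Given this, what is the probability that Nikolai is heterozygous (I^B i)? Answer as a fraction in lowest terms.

1/3

Possible genotypes: Nikolai ∈ {I^B I^B, I^B i}; Kira ∈ {I^A I^A, I^A i}.
Weight each parental genotype pair by prior × P(type-AB child):
  I^B I^B × I^A I^A: posterior weight 4/9.
  I^B I^B × I^A i: posterior weight 2/9.
  I^B i × I^A I^A: posterior weight 2/9.
  I^B i × I^A i: posterior weight 1/9.
Sum the posterior weight over pairs where Nikolai is I^B i: 1/3.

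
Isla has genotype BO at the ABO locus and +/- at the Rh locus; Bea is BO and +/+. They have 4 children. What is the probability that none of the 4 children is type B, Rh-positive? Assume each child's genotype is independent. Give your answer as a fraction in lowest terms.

1/256

ABO cross BO × BO → 1/4 O, 3/4 B.
Rh cross +/- × +/+ → 1 Rh+; so P(type B, Rh-positive) = 3/4 × 1 = 3/4 per child.
P(not type B, Rh-positive) = 1/4 for one child; (1/4)^4 = 1/256.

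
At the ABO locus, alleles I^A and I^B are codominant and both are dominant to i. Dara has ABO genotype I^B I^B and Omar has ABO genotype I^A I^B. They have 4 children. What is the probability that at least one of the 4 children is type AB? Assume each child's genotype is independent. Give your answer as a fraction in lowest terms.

15/16

ABO cross I^B I^B × I^A I^B → 1/2 B, 1/2 AB.
So P(type AB) = 1/2 per child.
P(none) = (1/2)^4 = 1/16; P(at least one) = 1 − 1/16 = 15/16.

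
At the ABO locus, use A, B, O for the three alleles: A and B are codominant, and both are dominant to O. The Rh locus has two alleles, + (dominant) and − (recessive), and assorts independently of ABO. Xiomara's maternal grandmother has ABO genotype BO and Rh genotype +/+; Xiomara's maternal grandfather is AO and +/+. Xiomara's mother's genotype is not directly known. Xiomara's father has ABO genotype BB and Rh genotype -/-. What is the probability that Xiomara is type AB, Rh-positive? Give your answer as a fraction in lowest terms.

Xiomara's mother's ABO genotype from BO × AO: 1/4 AB, 1/4 AO, 1/4 BO, 1/4 OO.
Crossing each possibility with the father BB and summing P(type AB): 1/4·1/2 + 1/4·1/2 + 1/4·0 + 1/4·0 = 1/4.
Similarly for Rh via the mother's Rh distribution: P(Rh+) = 1.
Independent loci: 1/4 × 1 = 1/4.

1/4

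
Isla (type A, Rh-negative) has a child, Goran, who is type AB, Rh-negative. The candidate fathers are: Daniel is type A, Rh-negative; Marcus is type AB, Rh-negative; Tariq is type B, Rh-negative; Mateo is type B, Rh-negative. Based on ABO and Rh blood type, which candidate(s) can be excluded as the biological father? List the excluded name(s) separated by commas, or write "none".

A candidate is excluded only if no genotype consistent with his phenotype could produce a type AB, Rh-negative child with a type A, Rh-negative mother.
Daniel (type A, Rh-): no genotype consistent with that phenotype can produce a type-AB Rh- child with a type-A mother.

Daniel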